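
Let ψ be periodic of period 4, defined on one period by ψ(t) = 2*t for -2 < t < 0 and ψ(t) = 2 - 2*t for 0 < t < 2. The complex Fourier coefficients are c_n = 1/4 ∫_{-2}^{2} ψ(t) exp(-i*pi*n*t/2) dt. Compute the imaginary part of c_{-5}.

Since ψ is real-valued, Im(c_{-5}) = -1/4 ∫_{-2}^{2} ψ(t) sin(-5*pi*t/2) dt = b_{5}/2.
Split the integral at the breakpoints.
Integrating by parts (boundary term plus one more integral), an antiderivative of (2*t) sin(-5*pi*t/2) is 4*t*cos(5*pi*t/2)/(5*pi) - 8*sin(5*pi*t/2)/(25*pi**2); evaluating from -2 to 0: ∫_{-2}^{0} (2*t) sin(-5*pi*t/2) dt = (0) - (8/(5*pi)) = -8/(5*pi).
Integrating by parts (boundary term plus one more integral), an antiderivative of (2 - 2*t) sin(-5*pi*t/2) is -4*t*cos(5*pi*t/2)/(5*pi) + 8*sin(5*pi*t/2)/(25*pi**2) + 4*cos(5*pi*t/2)/(5*pi); evaluating from 0 to 2: ∫_{0}^{2} (2 - 2*t) sin(-5*pi*t/2) dt = (4/(5*pi)) - (4/(5*pi)) = 0.
So ∫_{-2}^{2} ψ(t) sin(-5*pi*t/2) dt = -8/(5*pi).
Hence Im(c_{-5}) = (-1/4)·(-8/(5*pi)) = 2/(5*pi).

2/(5*pi)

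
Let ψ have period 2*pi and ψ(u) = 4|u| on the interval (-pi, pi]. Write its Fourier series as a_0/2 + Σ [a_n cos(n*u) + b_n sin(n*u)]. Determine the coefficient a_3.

a_3 = 1/pi ∫_{-pi}^{pi} ψ(u) cos(3*u) du.
ψ is even and cos(3*u) is even, so the integrand is even and a_3 = 2/pi ∫_0^{pi} ψ(u) cos(3*u) du.
Integrating by parts (boundary term plus one more integral), an antiderivative of (4*u) cos(3*u) is 4*u*sin(3*u)/3 + 4*cos(3*u)/9; evaluating from 0 to pi: ∫_{0}^{pi} (4*u) cos(3*u) du = (-4/9) - (4/9) = -8/9.
Hence a_3 = (2/pi)·(-8/9) = -16/(9*pi).

-16/(9*pi)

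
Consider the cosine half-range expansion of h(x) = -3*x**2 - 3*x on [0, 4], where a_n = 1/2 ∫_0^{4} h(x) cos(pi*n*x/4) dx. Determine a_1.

240/pi**2

a_1 = 1/2 ∫_0^{4} (-3*x**2 - 3*x) cos(pi*x/4) dx.
Integrating by parts twice (tabular method), an antiderivative of (-3*x**2 - 3*x) cos(pi*x/4) is -12*x**2*sin(pi*x/4)/pi - 12*x*sin(pi*x/4)/pi - 96*x*cos(pi*x/4)/pi**2 + 384*sin(pi*x/4)/pi**3 - 48*cos(pi*x/4)/pi**2; evaluating from 0 to 4: ∫_{0}^{4} (-3*x**2 - 3*x) cos(pi*x/4) dx = (432/pi**2) - (-48/pi**2) = 480/pi**2.
Hence a_1 = (1/2)·(480/pi**2) = 240/pi**2.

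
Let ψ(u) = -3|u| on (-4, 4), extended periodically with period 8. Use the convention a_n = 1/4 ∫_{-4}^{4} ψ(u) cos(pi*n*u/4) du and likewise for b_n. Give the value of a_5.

a_5 = 1/4 ∫_{-4}^{4} ψ(u) cos(5*pi*u/4) du.
ψ is even and cos(5*pi*u/4) is even, so the integrand is even and a_5 = 1/2 ∫_0^{4} ψ(u) cos(5*pi*u/4) du.
Integrating by parts (boundary term plus one more integral), an antiderivative of (-3*u) cos(5*pi*u/4) is -12*u*sin(5*pi*u/4)/(5*pi) - 48*cos(5*pi*u/4)/(25*pi**2); evaluating from 0 to 4: ∫_{0}^{4} (-3*u) cos(5*pi*u/4) du = (48/(25*pi**2)) - (-48/(25*pi**2)) = 96/(25*pi**2).
Hence a_5 = (1/2)·(96/(25*pi**2)) = 48/(25*pi**2).

48/(25*pi**2)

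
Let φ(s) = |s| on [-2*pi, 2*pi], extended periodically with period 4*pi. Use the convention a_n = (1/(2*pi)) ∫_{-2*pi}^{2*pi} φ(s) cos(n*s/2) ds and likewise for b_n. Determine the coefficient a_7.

-8/(49*pi)

a_7 = (1/(2*pi)) ∫_{-2*pi}^{2*pi} φ(s) cos(7*s/2) ds.
φ is even and cos(7*s/2) is even, so the integrand is even and a_7 = 1/pi ∫_0^{2*pi} φ(s) cos(7*s/2) ds.
Integrating by parts (boundary term plus one more integral), an antiderivative of (s) cos(7*s/2) is 2*s*sin(7*s/2)/7 + 4*cos(7*s/2)/49; evaluating from 0 to 2*pi: ∫_{0}^{2*pi} (s) cos(7*s/2) ds = (-4/49) - (4/49) = -8/49.
Hence a_7 = (1/pi)·(-8/49) = -8/(49*pi).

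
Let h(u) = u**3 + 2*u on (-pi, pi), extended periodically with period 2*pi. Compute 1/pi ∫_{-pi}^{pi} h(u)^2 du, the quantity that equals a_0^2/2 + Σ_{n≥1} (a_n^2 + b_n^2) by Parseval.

2*pi**2*(140 + 84*pi**2 + 15*pi**4)/105

1/pi ∫_{-pi}^{pi} h(u)^2 du = 1/pi · (2*pi**3*(140 + 84*pi**2 + 15*pi**4)/105) = 2*pi**2*(140 + 84*pi**2 + 15*pi**4)/105.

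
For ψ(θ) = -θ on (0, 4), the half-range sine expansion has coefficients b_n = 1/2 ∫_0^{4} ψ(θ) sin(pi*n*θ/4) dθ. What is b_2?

b_2 = 1/2 ∫_0^{4} (-θ) sin(pi*θ/2) dθ.
Integrating by parts (boundary term plus one more integral), an antiderivative of (-θ) sin(pi*θ/2) is 2*θ*cos(pi*θ/2)/pi - 4*sin(pi*θ/2)/pi**2; evaluating from 0 to 4: ∫_{0}^{4} (-θ) sin(pi*θ/2) dθ = (8/pi) - (0) = 8/pi.
Hence b_2 = (1/2)·(8/pi) = 4/pi.

4/pi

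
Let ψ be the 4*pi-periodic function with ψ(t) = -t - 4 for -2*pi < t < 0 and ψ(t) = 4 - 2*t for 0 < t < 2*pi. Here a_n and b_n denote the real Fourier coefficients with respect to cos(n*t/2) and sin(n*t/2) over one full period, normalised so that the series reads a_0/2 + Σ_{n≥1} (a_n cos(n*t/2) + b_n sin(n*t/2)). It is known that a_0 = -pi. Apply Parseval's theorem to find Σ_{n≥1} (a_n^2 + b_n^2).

Parseval: a_0^2/2 + Σ_{n≥1} (a_n^2+b_n^2) = (1/(2*pi)) ∫_{-2*pi}^{2*pi} ψ(t)^2 dt = -24*pi + 32 + 20*pi**2/3.
Subtract a_0^2/2 = pi**2/2: Σ (a_n^2+b_n^2) = -24*pi + 32 + 37*pi**2/6.

-24*pi + 32 + 37*pi**2/6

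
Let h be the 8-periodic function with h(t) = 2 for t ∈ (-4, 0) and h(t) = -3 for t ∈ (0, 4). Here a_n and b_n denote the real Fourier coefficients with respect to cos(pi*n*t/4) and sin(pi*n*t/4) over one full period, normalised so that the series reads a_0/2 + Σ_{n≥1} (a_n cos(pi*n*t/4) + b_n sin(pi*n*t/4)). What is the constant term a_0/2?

a_0 = 1/4 ∫_{-4}^{4} h(t) dt = 1/4 · (-4) = -1.
So the constant term a_0/2 = -1/2.

-1/2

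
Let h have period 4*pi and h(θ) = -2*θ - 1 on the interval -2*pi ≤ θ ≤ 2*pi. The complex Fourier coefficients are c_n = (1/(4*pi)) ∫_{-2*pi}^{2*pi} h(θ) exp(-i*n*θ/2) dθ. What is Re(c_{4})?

Since h is real-valued, Re(c_{4}) = (1/(4*pi)) ∫_{-2*pi}^{2*pi} h(θ) cos(2*θ) dθ = a_{4}/2.
Integrating by parts (boundary term plus one more integral), an antiderivative of (-2*θ - 1) cos(2*θ) is -θ*sin(2*θ) - sin(2*θ)/2 - cos(2*θ)/2; evaluating from -2*pi to 2*pi: ∫_{-2*pi}^{2*pi} (-2*θ - 1) cos(2*θ) dθ = (-1/2) - (-1/2) = 0.
Hence Re(c_{4}) = (1/(4*pi))·(0) = 0.

0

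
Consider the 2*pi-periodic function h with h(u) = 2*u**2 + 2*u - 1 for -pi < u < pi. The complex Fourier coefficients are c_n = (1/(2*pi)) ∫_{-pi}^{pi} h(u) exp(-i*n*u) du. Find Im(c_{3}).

Since h is real-valued, Im(c_{3}) = -(1/(2*pi)) ∫_{-pi}^{pi} h(u) sin(3*u) du = -b_{3}/2.
Integrating by parts twice (tabular method), an antiderivative of (2*u**2 + 2*u - 1) sin(3*u) is -2*u**2*cos(3*u)/3 + 4*u*sin(3*u)/9 - 2*u*cos(3*u)/3 + 2*sin(3*u)/9 + 13*cos(3*u)/27; evaluating from -pi to pi: ∫_{-pi}^{pi} (2*u**2 + 2*u - 1) sin(3*u) du = (-13/27 + 2*pi/3 + 2*pi**2/3) - (-2*pi/3 - 13/27 + 2*pi**2/3) = 4*pi/3.
Hence Im(c_{3}) = (-1/(2*pi))·(4*pi/3) = -2/3.

-2/3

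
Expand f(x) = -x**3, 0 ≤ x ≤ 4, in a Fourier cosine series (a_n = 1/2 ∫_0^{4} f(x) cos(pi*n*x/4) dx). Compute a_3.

a_3 = 1/2 ∫_0^{4} (-x**3) cos(3*pi*x/4) dx.
Integrating by parts three times (tabular method), an antiderivative of (-x**3) cos(3*pi*x/4) is -4*x**3*sin(3*pi*x/4)/(3*pi) - 16*x**2*cos(3*pi*x/4)/(3*pi**2) + 128*x*sin(3*pi*x/4)/(9*pi**3) + 512*cos(3*pi*x/4)/(27*pi**4); evaluating from 0 to 4: ∫_{0}^{4} (-x**3) cos(3*pi*x/4) dx = (256*(-2 + 9*pi**2)/(27*pi**4)) - (512/(27*pi**4)) = 256*(-4 + 9*pi**2)/(27*pi**4).
Hence a_3 = (1/2)·(256*(-4 + 9*pi**2)/(27*pi**4)) = 128*(-4 + 9*pi**2)/(27*pi**4).

128*(-4 + 9*pi**2)/(27*pi**4)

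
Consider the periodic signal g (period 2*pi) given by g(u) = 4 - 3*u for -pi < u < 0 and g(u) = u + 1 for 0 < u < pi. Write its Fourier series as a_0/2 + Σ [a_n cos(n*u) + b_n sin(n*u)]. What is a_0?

5 + 2*pi

a_0 = 1/pi ∫_{-pi}^{pi} g(u) du = 1/pi · (pi*(5 + 2*pi)) = 5 + 2*pi.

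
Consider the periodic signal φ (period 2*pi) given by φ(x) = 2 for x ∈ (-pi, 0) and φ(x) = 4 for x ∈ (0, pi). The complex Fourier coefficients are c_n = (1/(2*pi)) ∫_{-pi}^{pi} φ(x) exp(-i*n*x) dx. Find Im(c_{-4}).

Since φ is real-valued, Im(c_{-4}) = -(1/(2*pi)) ∫_{-pi}^{pi} φ(x) sin(-4*x) dx = b_{4}/2.
Split the integral at the breakpoints.
Directly, an antiderivative of (2) sin(-4*x) is cos(4*x)/2; evaluating from -pi to 0: ∫_{-pi}^{0} (2) sin(-4*x) dx = (1/2) - (1/2) = 0.
Directly, an antiderivative of (4) sin(-4*x) is cos(4*x); evaluating from 0 to pi: ∫_{0}^{pi} (4) sin(-4*x) dx = (1) - (1) = 0.
So ∫_{-pi}^{pi} φ(x) sin(-4*x) dx = 0.
Hence Im(c_{-4}) = (-1/(2*pi))·(0) = 0.

0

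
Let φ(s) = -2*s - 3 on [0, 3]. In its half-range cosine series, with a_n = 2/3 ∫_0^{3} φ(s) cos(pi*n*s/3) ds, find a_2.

0

a_2 = 2/3 ∫_0^{3} (-2*s - 3) cos(2*pi*s/3) ds.
Integrating by parts (boundary term plus one more integral), an antiderivative of (-2*s - 3) cos(2*pi*s/3) is -3*s*sin(2*pi*s/3)/pi - 9*sin(2*pi*s/3)/(2*pi) - 9*cos(2*pi*s/3)/(2*pi**2); evaluating from 0 to 3: ∫_{0}^{3} (-2*s - 3) cos(2*pi*s/3) ds = (-9/(2*pi**2)) - (-9/(2*pi**2)) = 0.
Hence a_2 = (2/3)·(0) = 0.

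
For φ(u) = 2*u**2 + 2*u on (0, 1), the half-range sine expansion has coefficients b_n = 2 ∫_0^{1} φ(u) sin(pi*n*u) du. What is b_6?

b_6 = 2 ∫_0^{1} (2*u**2 + 2*u) sin(6*pi*u) du.
Integrating by parts twice (tabular method), an antiderivative of (2*u**2 + 2*u) sin(6*pi*u) is -u**2*cos(6*pi*u)/(3*pi) + u*sin(6*pi*u)/(9*pi**2) - u*cos(6*pi*u)/(3*pi) + sin(6*pi*u)/(18*pi**2) + cos(6*pi*u)/(54*pi**3); evaluating from 0 to 1: ∫_{0}^{1} (2*u**2 + 2*u) sin(6*pi*u) du = ((1 - 36*pi**2)/(54*pi**3)) - (1/(54*pi**3)) = -2/(3*pi).
Hence b_6 = 2·(-2/(3*pi)) = -4/(3*pi).

-4/(3*pi)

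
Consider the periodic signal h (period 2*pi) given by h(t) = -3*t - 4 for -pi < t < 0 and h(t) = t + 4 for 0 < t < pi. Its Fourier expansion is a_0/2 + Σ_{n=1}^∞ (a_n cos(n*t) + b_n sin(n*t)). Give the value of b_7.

2*(8 - pi)/(7*pi)

b_7 = 1/pi ∫_{-pi}^{pi} h(t) sin(7*t) dt.
Split the integral at the breakpoints.
Integrating by parts (boundary term plus one more integral), an antiderivative of (-3*t - 4) sin(7*t) is 3*t*cos(7*t)/7 - 3*sin(7*t)/49 + 4*cos(7*t)/7; evaluating from -pi to 0: ∫_{-pi}^{0} (-3*t - 4) sin(7*t) dt = (4/7) - (-4/7 + 3*pi/7) = 8/7 - 3*pi/7.
Integrating by parts (boundary term plus one more integral), an antiderivative of (t + 4) sin(7*t) is -t*cos(7*t)/7 + sin(7*t)/49 - 4*cos(7*t)/7; evaluating from 0 to pi: ∫_{0}^{pi} (t + 4) sin(7*t) dt = (pi/7 + 4/7) - (-4/7) = pi/7 + 8/7.
Summing the pieces and multiplying by (1/pi) gives b_7 = 2*(8 - pi)/(7*pi).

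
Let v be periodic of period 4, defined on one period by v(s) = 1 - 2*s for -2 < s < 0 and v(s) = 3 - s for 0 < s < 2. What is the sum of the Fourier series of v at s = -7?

s = -7 differs from s = 1 by -2 full period(s), and the series is 4-periodic.
v is continuous at s = 1 with value 2, so the series converges to 2 there.

2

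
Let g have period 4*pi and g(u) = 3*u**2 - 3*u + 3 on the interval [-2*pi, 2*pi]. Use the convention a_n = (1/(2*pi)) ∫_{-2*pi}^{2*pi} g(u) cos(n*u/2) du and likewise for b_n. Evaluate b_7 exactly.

b_7 = (1/(2*pi)) ∫_{-2*pi}^{2*pi} g(u) sin(7*u/2) du.
Integrating by parts twice (tabular method), an antiderivative of (3*u**2 - 3*u + 3) sin(7*u/2) is -6*u**2*cos(7*u/2)/7 + 24*u*sin(7*u/2)/49 + 6*u*cos(7*u/2)/7 - 12*sin(7*u/2)/49 - 246*cos(7*u/2)/343; evaluating from -2*pi to 2*pi: ∫_{-2*pi}^{2*pi} (3*u**2 - 3*u + 3) sin(7*u/2) du = (-12*pi/7 + 246/343 + 24*pi**2/7) - (246/343 + 12*pi/7 + 24*pi**2/7) = -24*pi/7.
Hence b_7 = (1/(2*pi))·(-24*pi/7) = -12/7.

-12/7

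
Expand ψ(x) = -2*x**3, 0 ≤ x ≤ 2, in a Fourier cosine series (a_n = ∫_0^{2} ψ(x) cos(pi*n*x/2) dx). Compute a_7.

96*(-4 + 49*pi**2)/(2401*pi**4)

a_7 = ∫_0^{2} (-2*x**3) cos(7*pi*x/2) dx.
Integrating by parts three times (tabular method), an antiderivative of (-2*x**3) cos(7*pi*x/2) is -4*x**3*sin(7*pi*x/2)/(7*pi) - 24*x**2*cos(7*pi*x/2)/(49*pi**2) + 96*x*sin(7*pi*x/2)/(343*pi**3) + 192*cos(7*pi*x/2)/(2401*pi**4); evaluating from 0 to 2: ∫_{0}^{2} (-2*x**3) cos(7*pi*x/2) dx = (96*(-2 + 49*pi**2)/(2401*pi**4)) - (192/(2401*pi**4)) = 96*(-4 + 49*pi**2)/(2401*pi**4).
Hence a_7 = 96*(-4 + 49*pi**2)/(2401*pi**4).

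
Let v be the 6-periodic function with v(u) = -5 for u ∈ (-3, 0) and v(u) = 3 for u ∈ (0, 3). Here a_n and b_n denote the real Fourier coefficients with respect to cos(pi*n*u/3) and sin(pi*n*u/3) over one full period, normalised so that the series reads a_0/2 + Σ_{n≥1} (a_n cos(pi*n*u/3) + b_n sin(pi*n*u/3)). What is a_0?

a_0 = 1/3 ∫_{-3}^{3} v(u) du = 1/3 · (-6) = -2.

-2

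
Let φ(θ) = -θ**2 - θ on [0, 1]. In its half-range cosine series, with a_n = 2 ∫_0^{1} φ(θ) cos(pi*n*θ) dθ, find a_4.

a_4 = 2 ∫_0^{1} (-θ**2 - θ) cos(4*pi*θ) dθ.
Integrating by parts twice (tabular method), an antiderivative of (-θ**2 - θ) cos(4*pi*θ) is -θ**2*sin(4*pi*θ)/(4*pi) - θ*sin(4*pi*θ)/(4*pi) - θ*cos(4*pi*θ)/(8*pi**2) + sin(4*pi*θ)/(32*pi**3) - cos(4*pi*θ)/(16*pi**2); evaluating from 0 to 1: ∫_{0}^{1} (-θ**2 - θ) cos(4*pi*θ) dθ = (-3/(16*pi**2)) - (-1/(16*pi**2)) = -1/(8*pi**2).
Hence a_4 = 2·(-1/(8*pi**2)) = -1/(4*pi**2).

-1/(4*pi**2)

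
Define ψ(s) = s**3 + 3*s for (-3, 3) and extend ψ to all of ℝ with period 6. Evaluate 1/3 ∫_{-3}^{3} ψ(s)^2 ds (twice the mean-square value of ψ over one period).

15984/35

1/3 ∫_{-3}^{3} ψ(s)^2 ds = 1/3 · (47952/35) = 15984/35.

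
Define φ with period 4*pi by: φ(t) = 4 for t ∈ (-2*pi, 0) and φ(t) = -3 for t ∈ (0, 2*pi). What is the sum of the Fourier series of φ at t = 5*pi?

t = 5*pi differs from t = pi by 1 full period(s), and the series is 4*pi-periodic.
φ is continuous at t = pi with value -3, so the series converges to -3 there.

-3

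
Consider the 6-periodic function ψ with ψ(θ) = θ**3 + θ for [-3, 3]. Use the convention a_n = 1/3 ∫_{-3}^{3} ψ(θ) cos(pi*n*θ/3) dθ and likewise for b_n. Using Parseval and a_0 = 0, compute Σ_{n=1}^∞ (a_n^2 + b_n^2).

9768/35

Parseval: a_0^2/2 + Σ_{n≥1} (a_n^2+b_n^2) = 1/3 ∫_{-3}^{3} ψ(θ)^2 dθ = 9768/35.
Subtract a_0^2/2 = 0: Σ (a_n^2+b_n^2) = 9768/35.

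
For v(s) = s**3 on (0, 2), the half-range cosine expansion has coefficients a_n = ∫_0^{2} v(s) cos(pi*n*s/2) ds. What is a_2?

a_2 = ∫_0^{2} (s**3) cos(pi*s) ds.
Integrating by parts three times (tabular method), an antiderivative of (s**3) cos(pi*s) is s**3*sin(pi*s)/pi + 3*s**2*cos(pi*s)/pi**2 - 6*s*sin(pi*s)/pi**3 - 6*cos(pi*s)/pi**4; evaluating from 0 to 2: ∫_{0}^{2} (s**3) cos(pi*s) ds = (6*(-1 + 2*pi**2)/pi**4) - (-6/pi**4) = 12/pi**2.
Hence a_2 = 12/pi**2.

12/pi**2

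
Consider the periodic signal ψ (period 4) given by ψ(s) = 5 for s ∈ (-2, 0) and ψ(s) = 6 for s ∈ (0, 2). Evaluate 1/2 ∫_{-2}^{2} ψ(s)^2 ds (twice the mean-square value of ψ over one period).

1/2 ∫_{-2}^{2} ψ(s)^2 ds = 1/2 · (122) = 61.

61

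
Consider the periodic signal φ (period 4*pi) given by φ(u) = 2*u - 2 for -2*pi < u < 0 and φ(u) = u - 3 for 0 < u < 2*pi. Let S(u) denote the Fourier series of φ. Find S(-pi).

-2*pi - 2

φ is continuous at u = -pi with value -2*pi - 2, so the series converges to -2*pi - 2 there.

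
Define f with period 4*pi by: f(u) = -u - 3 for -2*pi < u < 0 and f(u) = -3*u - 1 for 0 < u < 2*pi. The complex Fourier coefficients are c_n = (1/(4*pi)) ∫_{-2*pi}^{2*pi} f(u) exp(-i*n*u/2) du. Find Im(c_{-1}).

Since f is real-valued, Im(c_{-1}) = -(1/(4*pi)) ∫_{-2*pi}^{2*pi} f(u) sin(-u/2) du = b_{1}/2.
Split the integral at the breakpoints.
Integrating by parts (boundary term plus one more integral), an antiderivative of (-u - 3) sin(-u/2) is -2*u*cos(u/2) + 4*sin(u/2) - 6*cos(u/2); evaluating from -2*pi to 0: ∫_{-2*pi}^{0} (-u - 3) sin(-u/2) du = (-6) - (6 - 4*pi) = -12 + 4*pi.
Integrating by parts (boundary term plus one more integral), an antiderivative of (-3*u - 1) sin(-u/2) is -6*u*cos(u/2) + 12*sin(u/2) - 2*cos(u/2); evaluating from 0 to 2*pi: ∫_{0}^{2*pi} (-3*u - 1) sin(-u/2) du = (2 + 12*pi) - (-2) = 4 + 12*pi.
So ∫_{-2*pi}^{2*pi} f(u) sin(-u/2) du = -8 + 16*pi.
Hence Im(c_{-1}) = (-1/(4*pi))·(-8 + 16*pi) = -4 + 2/pi.

-4 + 2/pi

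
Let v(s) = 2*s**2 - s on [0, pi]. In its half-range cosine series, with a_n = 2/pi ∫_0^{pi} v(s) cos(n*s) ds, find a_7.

4*(1 - 2*pi)/(49*pi)

a_7 = 2/pi ∫_0^{pi} (2*s**2 - s) cos(7*s) ds.
Integrating by parts twice (tabular method), an antiderivative of (2*s**2 - s) cos(7*s) is 2*s**2*sin(7*s)/7 - s*sin(7*s)/7 + 4*s*cos(7*s)/49 - 4*sin(7*s)/343 - cos(7*s)/49; evaluating from 0 to pi: ∫_{0}^{pi} (2*s**2 - s) cos(7*s) ds = (1/49 - 4*pi/49) - (-1/49) = 2/49 - 4*pi/49.
Hence a_7 = (2/pi)·(2/49 - 4*pi/49) = 4*(1 - 2*pi)/(49*pi).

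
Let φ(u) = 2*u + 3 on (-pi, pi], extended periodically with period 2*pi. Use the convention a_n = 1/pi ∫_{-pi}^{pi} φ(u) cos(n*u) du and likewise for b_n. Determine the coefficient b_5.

4/5

b_5 = 1/pi ∫_{-pi}^{pi} φ(u) sin(5*u) du.
Integrating by parts (boundary term plus one more integral), an antiderivative of (2*u + 3) sin(5*u) is -2*u*cos(5*u)/5 + 2*sin(5*u)/25 - 3*cos(5*u)/5; evaluating from -pi to pi: ∫_{-pi}^{pi} (2*u + 3) sin(5*u) du = (3/5 + 2*pi/5) - (3/5 - 2*pi/5) = 4*pi/5.
Hence b_5 = (1/pi)·(4*pi/5) = 4/5.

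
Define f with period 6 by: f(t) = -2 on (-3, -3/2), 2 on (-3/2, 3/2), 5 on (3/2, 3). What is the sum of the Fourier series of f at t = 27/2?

7/2

t = 27/2 differs from t = 3/2 by 2 full period(s), and the series is 6-periodic.
At t = 3/2 the one-sided limits are f(3/2^-) = 2 and f(3/2^+) = 5.
By Dirichlet's theorem the series converges to their average, [(2) + (5)]/2 = 7/2.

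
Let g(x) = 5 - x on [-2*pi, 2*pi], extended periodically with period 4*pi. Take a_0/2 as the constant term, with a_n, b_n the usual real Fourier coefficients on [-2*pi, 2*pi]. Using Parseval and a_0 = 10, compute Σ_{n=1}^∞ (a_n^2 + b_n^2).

Parseval: a_0^2/2 + Σ_{n≥1} (a_n^2+b_n^2) = (1/(2*pi)) ∫_{-2*pi}^{2*pi} g(x)^2 dx = 8*pi**2/3 + 50.
Subtract a_0^2/2 = 50: Σ (a_n^2+b_n^2) = 8*pi**2/3.

8*pi**2/3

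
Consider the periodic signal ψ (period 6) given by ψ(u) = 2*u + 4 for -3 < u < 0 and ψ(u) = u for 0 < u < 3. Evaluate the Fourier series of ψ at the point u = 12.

u = 12 differs from u = 0 by 2 full period(s), and the series is 6-periodic.
At u = 0 the one-sided limits are ψ(0^-) = 4 and ψ(0^+) = 0.
By Dirichlet's theorem the series converges to their average, [(4) + (0)]/2 = 2.

2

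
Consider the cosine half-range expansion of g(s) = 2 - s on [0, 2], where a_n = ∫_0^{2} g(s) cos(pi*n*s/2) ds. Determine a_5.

a_5 = ∫_0^{2} (2 - s) cos(5*pi*s/2) ds.
Integrating by parts (boundary term plus one more integral), an antiderivative of (2 - s) cos(5*pi*s/2) is -2*s*sin(5*pi*s/2)/(5*pi) + 4*sin(5*pi*s/2)/(5*pi) - 4*cos(5*pi*s/2)/(25*pi**2); evaluating from 0 to 2: ∫_{0}^{2} (2 - s) cos(5*pi*s/2) ds = (4/(25*pi**2)) - (-4/(25*pi**2)) = 8/(25*pi**2).
Hence a_5 = 8/(25*pi**2).

8/(25*pi**2)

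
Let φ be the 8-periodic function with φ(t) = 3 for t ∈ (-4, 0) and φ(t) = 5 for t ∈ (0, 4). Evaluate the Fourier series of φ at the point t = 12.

4

t = 12 differs from t = 4 by 1 full period(s), and the series is 8-periodic.
At t = 4 the one-sided limits are φ(4^-) = 5 and φ(4^+) = 3.
By Dirichlet's theorem the series converges to their average, [(5) + (3)]/2 = 4.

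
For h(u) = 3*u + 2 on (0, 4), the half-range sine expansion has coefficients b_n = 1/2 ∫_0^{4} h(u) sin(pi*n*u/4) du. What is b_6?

b_6 = 1/2 ∫_0^{4} (3*u + 2) sin(3*pi*u/2) du.
Integrating by parts (boundary term plus one more integral), an antiderivative of (3*u + 2) sin(3*pi*u/2) is -2*u*cos(3*pi*u/2)/pi + 4*sin(3*pi*u/2)/(3*pi**2) - 4*cos(3*pi*u/2)/(3*pi); evaluating from 0 to 4: ∫_{0}^{4} (3*u + 2) sin(3*pi*u/2) du = (-28/(3*pi)) - (-4/(3*pi)) = -8/pi.
Hence b_6 = (1/2)·(-8/pi) = -4/pi.

-4/pi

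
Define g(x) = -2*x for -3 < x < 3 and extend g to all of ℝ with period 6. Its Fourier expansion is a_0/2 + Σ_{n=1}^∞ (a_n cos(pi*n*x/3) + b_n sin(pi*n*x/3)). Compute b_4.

b_4 = 1/3 ∫_{-3}^{3} g(x) sin(4*pi*x/3) dx.
g is odd and sin(4*pi*x/3) is odd, so the integrand is even and b_4 = 2/3 ∫_0^{3} g(x) sin(4*pi*x/3) dx.
Integrating by parts (boundary term plus one more integral), an antiderivative of (-2*x) sin(4*pi*x/3) is 3*x*cos(4*pi*x/3)/(2*pi) - 9*sin(4*pi*x/3)/(8*pi**2); evaluating from 0 to 3: ∫_{0}^{3} (-2*x) sin(4*pi*x/3) dx = (9/(2*pi)) - (0) = 9/(2*pi).
Hence b_4 = (2/3)·(9/(2*pi)) = 3/pi.

3/pi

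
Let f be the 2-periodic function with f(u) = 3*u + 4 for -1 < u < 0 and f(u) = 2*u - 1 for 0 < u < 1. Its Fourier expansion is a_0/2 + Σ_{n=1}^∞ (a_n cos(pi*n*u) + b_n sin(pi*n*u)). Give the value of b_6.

b_6 = ∫_{-1}^{1} f(u) sin(6*pi*u) du.
Split the integral at the breakpoints.
Integrating by parts (boundary term plus one more integral), an antiderivative of (3*u + 4) sin(6*pi*u) is -u*cos(6*pi*u)/(2*pi) + sin(6*pi*u)/(12*pi**2) - 2*cos(6*pi*u)/(3*pi); evaluating from -1 to 0: ∫_{-1}^{0} (3*u + 4) sin(6*pi*u) du = (-2/(3*pi)) - (-1/(6*pi)) = -1/(2*pi).
Integrating by parts (boundary term plus one more integral), an antiderivative of (2*u - 1) sin(6*pi*u) is -u*cos(6*pi*u)/(3*pi) + sin(6*pi*u)/(18*pi**2) + cos(6*pi*u)/(6*pi); evaluating from 0 to 1: ∫_{0}^{1} (2*u - 1) sin(6*pi*u) du = (-1/(6*pi)) - (1/(6*pi)) = -1/(3*pi).
Summing the pieces gives b_6 = -5/(6*pi).

-5/(6*pi)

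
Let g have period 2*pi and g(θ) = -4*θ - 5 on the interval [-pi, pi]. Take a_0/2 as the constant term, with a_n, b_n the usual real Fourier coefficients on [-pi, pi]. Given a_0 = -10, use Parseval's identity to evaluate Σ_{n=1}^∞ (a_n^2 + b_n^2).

Parseval: a_0^2/2 + Σ_{n≥1} (a_n^2+b_n^2) = 1/pi ∫_{-pi}^{pi} g(θ)^2 dθ = 50 + 32*pi**2/3.
Subtract a_0^2/2 = 50: Σ (a_n^2+b_n^2) = 32*pi**2/3.

32*pi**2/3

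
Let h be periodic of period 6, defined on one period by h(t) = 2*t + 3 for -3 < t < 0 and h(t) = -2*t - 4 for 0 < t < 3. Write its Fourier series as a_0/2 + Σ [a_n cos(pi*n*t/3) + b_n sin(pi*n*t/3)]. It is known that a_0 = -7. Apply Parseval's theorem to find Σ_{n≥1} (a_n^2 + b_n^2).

Parseval: a_0^2/2 + Σ_{n≥1} (a_n^2+b_n^2) = 1/3 ∫_{-3}^{3} h(t)^2 dt = 55.
Subtract a_0^2/2 = 49/2: Σ (a_n^2+b_n^2) = 61/2.

61/2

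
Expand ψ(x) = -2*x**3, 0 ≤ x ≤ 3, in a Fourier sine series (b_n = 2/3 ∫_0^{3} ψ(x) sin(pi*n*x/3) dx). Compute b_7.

108*(6 - 49*pi**2)/(343*pi**3)

b_7 = 2/3 ∫_0^{3} (-2*x**3) sin(7*pi*x/3) dx.
Integrating by parts three times (tabular method), an antiderivative of (-2*x**3) sin(7*pi*x/3) is 6*x**3*cos(7*pi*x/3)/(7*pi) - 54*x**2*sin(7*pi*x/3)/(49*pi**2) - 324*x*cos(7*pi*x/3)/(343*pi**3) + 972*sin(7*pi*x/3)/(2401*pi**4); evaluating from 0 to 3: ∫_{0}^{3} (-2*x**3) sin(7*pi*x/3) dx = (162*(6 - 49*pi**2)/(343*pi**3)) - (0) = 162*(6 - 49*pi**2)/(343*pi**3).
Hence b_7 = (2/3)·(162*(6 - 49*pi**2)/(343*pi**3)) = 108*(6 - 49*pi**2)/(343*pi**3).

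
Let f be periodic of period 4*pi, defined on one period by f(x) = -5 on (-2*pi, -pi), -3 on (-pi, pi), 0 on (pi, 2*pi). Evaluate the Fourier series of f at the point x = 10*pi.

-5/2

x = 10*pi differs from x = 2*pi by 2 full period(s), and the series is 4*pi-periodic.
At x = 2*pi the one-sided limits are f(2*pi^-) = 0 and f(2*pi^+) = -5.
By Dirichlet's theorem the series converges to their average, [(0) + (-5)]/2 = -5/2.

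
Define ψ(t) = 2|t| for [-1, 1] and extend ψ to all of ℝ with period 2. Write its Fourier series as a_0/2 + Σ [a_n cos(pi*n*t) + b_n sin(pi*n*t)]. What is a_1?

-8/pi**2

a_1 = ∫_{-1}^{1} ψ(t) cos(pi*t) dt.
ψ is even and cos(pi*t) is even, so the integrand is even and a_1 = 2 ∫_0^{1} ψ(t) cos(pi*t) dt.
Integrating by parts (boundary term plus one more integral), an antiderivative of (2*t) cos(pi*t) is 2*t*sin(pi*t)/pi + 2*cos(pi*t)/pi**2; evaluating from 0 to 1: ∫_{0}^{1} (2*t) cos(pi*t) dt = (-2/pi**2) - (2/pi**2) = -4/pi**2.
Hence a_1 = 2·(-4/pi**2) = -8/pi**2.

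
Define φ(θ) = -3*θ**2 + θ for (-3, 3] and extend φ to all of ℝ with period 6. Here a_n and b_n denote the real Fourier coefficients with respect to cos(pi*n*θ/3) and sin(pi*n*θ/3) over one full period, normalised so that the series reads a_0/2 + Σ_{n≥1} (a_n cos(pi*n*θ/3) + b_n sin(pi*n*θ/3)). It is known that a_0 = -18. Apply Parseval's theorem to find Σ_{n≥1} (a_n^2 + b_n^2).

678/5

Parseval: a_0^2/2 + Σ_{n≥1} (a_n^2+b_n^2) = 1/3 ∫_{-3}^{3} φ(θ)^2 dθ = 1488/5.
Subtract a_0^2/2 = 162: Σ (a_n^2+b_n^2) = 678/5.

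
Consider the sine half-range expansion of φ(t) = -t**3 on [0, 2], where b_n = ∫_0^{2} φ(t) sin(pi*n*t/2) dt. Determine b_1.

-16/pi + 96/pi**3

b_1 = ∫_0^{2} (-t**3) sin(pi*t/2) dt.
Integrating by parts three times (tabular method), an antiderivative of (-t**3) sin(pi*t/2) is 2*t**3*cos(pi*t/2)/pi - 12*t**2*sin(pi*t/2)/pi**2 - 48*t*cos(pi*t/2)/pi**3 + 96*sin(pi*t/2)/pi**4; evaluating from 0 to 2: ∫_{0}^{2} (-t**3) sin(pi*t/2) dt = (-16/pi + 96/pi**3) - (0) = -16/pi + 96/pi**3.
Hence b_1 = -16/pi + 96/pi**3.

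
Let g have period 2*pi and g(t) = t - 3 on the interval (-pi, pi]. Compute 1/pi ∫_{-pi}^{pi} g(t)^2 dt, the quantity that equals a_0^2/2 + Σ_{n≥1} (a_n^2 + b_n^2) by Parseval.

1/pi ∫_{-pi}^{pi} g(t)^2 dt = 1/pi · (2*pi*(pi**2 + 27)/3) = 2*pi**2/3 + 18.

2*pi**2/3 + 18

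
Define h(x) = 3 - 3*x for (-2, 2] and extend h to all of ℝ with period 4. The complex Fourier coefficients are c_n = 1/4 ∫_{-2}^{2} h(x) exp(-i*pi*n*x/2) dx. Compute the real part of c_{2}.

0

Since h is real-valued, Re(c_{2}) = 1/4 ∫_{-2}^{2} h(x) cos(pi*x) dx = a_{2}/2.
Integrating by parts (boundary term plus one more integral), an antiderivative of (3 - 3*x) cos(pi*x) is -3*x*sin(pi*x)/pi + 3*sin(pi*x)/pi - 3*cos(pi*x)/pi**2; evaluating from -2 to 2: ∫_{-2}^{2} (3 - 3*x) cos(pi*x) dx = (-3/pi**2) - (-3/pi**2) = 0.
Hence Re(c_{2}) = (1/4)·(0) = 0.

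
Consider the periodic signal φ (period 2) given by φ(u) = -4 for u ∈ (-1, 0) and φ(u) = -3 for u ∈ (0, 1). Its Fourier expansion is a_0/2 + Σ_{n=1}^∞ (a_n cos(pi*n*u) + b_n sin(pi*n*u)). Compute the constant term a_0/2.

-7/2

a_0 = ∫_{-1}^{1} φ(u) du = -7.
So the constant term a_0/2 = -7/2.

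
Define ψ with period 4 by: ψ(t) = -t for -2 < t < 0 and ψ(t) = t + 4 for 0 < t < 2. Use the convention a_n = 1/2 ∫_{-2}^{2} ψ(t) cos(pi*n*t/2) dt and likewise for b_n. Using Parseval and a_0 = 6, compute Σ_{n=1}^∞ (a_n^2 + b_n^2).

Parseval: a_0^2/2 + Σ_{n≥1} (a_n^2+b_n^2) = 1/2 ∫_{-2}^{2} ψ(t)^2 dt = 80/3.
Subtract a_0^2/2 = 18: Σ (a_n^2+b_n^2) = 26/3.

26/3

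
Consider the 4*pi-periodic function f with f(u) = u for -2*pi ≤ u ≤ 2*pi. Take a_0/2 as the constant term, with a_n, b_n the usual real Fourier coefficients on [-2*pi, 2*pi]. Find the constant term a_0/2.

a_0 = (1/(2*pi)) ∫_{-2*pi}^{2*pi} f(u) du = (1/(2*pi)) · (0) = 0.
So the constant term a_0/2 = 0.

0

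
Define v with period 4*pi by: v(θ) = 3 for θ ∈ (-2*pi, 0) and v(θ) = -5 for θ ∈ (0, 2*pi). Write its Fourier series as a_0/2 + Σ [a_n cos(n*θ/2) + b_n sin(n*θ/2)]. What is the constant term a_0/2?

-1

a_0 = (1/(2*pi)) ∫_{-2*pi}^{2*pi} v(θ) dθ = (1/(2*pi)) · (-4*pi) = -2.
So the constant term a_0/2 = -1.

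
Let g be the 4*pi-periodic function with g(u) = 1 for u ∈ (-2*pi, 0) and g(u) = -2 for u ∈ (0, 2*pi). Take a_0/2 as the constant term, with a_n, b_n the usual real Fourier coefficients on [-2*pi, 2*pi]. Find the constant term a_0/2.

a_0 = (1/(2*pi)) ∫_{-2*pi}^{2*pi} g(u) du = (1/(2*pi)) · (-2*pi) = -1.
So the constant term a_0/2 = -1/2.

-1/2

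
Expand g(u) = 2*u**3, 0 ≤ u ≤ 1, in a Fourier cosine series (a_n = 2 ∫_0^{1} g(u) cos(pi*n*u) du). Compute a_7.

a_7 = 2 ∫_0^{1} (2*u**3) cos(7*pi*u) du.
Integrating by parts three times (tabular method), an antiderivative of (2*u**3) cos(7*pi*u) is 2*u**3*sin(7*pi*u)/(7*pi) + 6*u**2*cos(7*pi*u)/(49*pi**2) - 12*u*sin(7*pi*u)/(343*pi**3) - 12*cos(7*pi*u)/(2401*pi**4); evaluating from 0 to 1: ∫_{0}^{1} (2*u**3) cos(7*pi*u) du = (6*(2 - 49*pi**2)/(2401*pi**4)) - (-12/(2401*pi**4)) = 6*(4 - 49*pi**2)/(2401*pi**4).
Hence a_7 = 2·(6*(4 - 49*pi**2)/(2401*pi**4)) = 12*(4 - 49*pi**2)/(2401*pi**4).

12*(4 - 49*pi**2)/(2401*pi**4)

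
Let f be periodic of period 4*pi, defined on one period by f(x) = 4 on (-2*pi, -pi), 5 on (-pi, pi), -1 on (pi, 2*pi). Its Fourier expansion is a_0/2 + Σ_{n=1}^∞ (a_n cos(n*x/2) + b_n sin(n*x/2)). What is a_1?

a_1 = (1/(2*pi)) ∫_{-2*pi}^{2*pi} f(x) cos(x/2) dx.
Split the integral at the breakpoints.
Directly, an antiderivative of (4) cos(x/2) is 8*sin(x/2); evaluating from -2*pi to -pi: ∫_{-2*pi}^{-pi} (4) cos(x/2) dx = (-8) - (0) = -8.
Directly, an antiderivative of (5) cos(x/2) is 10*sin(x/2); evaluating from -pi to pi: ∫_{-pi}^{pi} (5) cos(x/2) dx = (10) - (-10) = 20.
Directly, an antiderivative of (-1) cos(x/2) is -2*sin(x/2); evaluating from pi to 2*pi: ∫_{pi}^{2*pi} (-1) cos(x/2) dx = (0) - (-2) = 2.
Summing the pieces and multiplying by (1/(2*pi)) gives a_1 = 7/pi.

7/pi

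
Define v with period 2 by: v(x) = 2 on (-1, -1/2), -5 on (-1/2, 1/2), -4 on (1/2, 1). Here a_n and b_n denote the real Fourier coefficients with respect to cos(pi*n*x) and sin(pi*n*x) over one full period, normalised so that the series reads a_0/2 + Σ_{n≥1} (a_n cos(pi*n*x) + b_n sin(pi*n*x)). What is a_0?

-6

a_0 = ∫_{-1}^{1} v(x) dx = -6.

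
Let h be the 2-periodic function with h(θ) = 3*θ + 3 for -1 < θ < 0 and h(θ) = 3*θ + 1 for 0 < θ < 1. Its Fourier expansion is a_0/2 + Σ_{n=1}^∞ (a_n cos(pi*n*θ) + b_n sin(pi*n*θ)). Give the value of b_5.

b_5 = ∫_{-1}^{1} h(θ) sin(5*pi*θ) dθ.
Split the integral at the breakpoints.
Integrating by parts (boundary term plus one more integral), an antiderivative of (3*θ + 3) sin(5*pi*θ) is -3*θ*cos(5*pi*θ)/(5*pi) + 3*sin(5*pi*θ)/(25*pi**2) - 3*cos(5*pi*θ)/(5*pi); evaluating from -1 to 0: ∫_{-1}^{0} (3*θ + 3) sin(5*pi*θ) dθ = (-3/(5*pi)) - (0) = -3/(5*pi).
Integrating by parts (boundary term plus one more integral), an antiderivative of (3*θ + 1) sin(5*pi*θ) is -3*θ*cos(5*pi*θ)/(5*pi) + 3*sin(5*pi*θ)/(25*pi**2) - cos(5*pi*θ)/(5*pi); evaluating from 0 to 1: ∫_{0}^{1} (3*θ + 1) sin(5*pi*θ) dθ = (4/(5*pi)) - (-1/(5*pi)) = 1/pi.
Summing the pieces gives b_5 = 2/(5*pi).

2/(5*pi)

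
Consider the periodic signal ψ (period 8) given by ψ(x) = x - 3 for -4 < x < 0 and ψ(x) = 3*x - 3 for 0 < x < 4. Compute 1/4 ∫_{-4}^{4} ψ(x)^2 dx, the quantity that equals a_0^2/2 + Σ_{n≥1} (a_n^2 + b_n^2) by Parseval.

142/3

1/4 ∫_{-4}^{4} ψ(x)^2 dx = 1/4 · (568/3) = 142/3.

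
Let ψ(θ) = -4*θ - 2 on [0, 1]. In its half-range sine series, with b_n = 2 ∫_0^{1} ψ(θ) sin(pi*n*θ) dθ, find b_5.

b_5 = 2 ∫_0^{1} (-4*θ - 2) sin(5*pi*θ) dθ.
Integrating by parts (boundary term plus one more integral), an antiderivative of (-4*θ - 2) sin(5*pi*θ) is 4*θ*cos(5*pi*θ)/(5*pi) - 4*sin(5*pi*θ)/(25*pi**2) + 2*cos(5*pi*θ)/(5*pi); evaluating from 0 to 1: ∫_{0}^{1} (-4*θ - 2) sin(5*pi*θ) dθ = (-6/(5*pi)) - (2/(5*pi)) = -8/(5*pi).
Hence b_5 = 2·(-8/(5*pi)) = -16/(5*pi).

-16/(5*pi)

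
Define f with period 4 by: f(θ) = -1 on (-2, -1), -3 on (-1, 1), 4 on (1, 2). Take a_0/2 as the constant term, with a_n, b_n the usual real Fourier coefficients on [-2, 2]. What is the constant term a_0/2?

a_0 = 1/2 ∫_{-2}^{2} f(θ) dθ = 1/2 · (-3) = -3/2.
So the constant term a_0/2 = -3/4.

-3/4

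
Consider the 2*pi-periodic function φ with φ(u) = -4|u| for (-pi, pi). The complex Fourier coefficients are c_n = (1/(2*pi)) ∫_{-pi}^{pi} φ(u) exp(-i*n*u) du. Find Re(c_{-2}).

0

Since φ is real-valued, Re(c_{-2}) = (1/(2*pi)) ∫_{-pi}^{pi} φ(u) cos(-2*u) du = a_{2}/2.
φ is even and cos(-2*u) is even, so the integrand is even: ∫_{-pi}^{pi} φ(u) cos(-2*u) du = 2∫_0^{pi} φ(u) cos(-2*u) du.
Integrating by parts (boundary term plus one more integral), an antiderivative of (-4*u) cos(-2*u) is -2*u*sin(2*u) - cos(2*u); evaluating from 0 to pi: ∫_{0}^{pi} (-4*u) cos(-2*u) du = (-1) - (-1) = 0.
So ∫_{-pi}^{pi} φ(u) cos(-2*u) du = 0.
Hence Re(c_{-2}) = (1/(2*pi))·(0) = 0.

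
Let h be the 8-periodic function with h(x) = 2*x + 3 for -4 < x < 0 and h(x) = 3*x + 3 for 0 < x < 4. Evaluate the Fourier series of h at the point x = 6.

-1

x = 6 differs from x = -2 by 1 full period(s), and the series is 8-periodic.
h is continuous at x = -2 with value -1, so the series converges to -1 there.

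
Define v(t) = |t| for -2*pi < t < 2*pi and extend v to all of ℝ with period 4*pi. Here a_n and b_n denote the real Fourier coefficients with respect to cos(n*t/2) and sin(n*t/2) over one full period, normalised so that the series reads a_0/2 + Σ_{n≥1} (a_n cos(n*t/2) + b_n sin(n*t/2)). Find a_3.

a_3 = (1/(2*pi)) ∫_{-2*pi}^{2*pi} v(t) cos(3*t/2) dt.
v is even and cos(3*t/2) is even, so the integrand is even and a_3 = 1/pi ∫_0^{2*pi} v(t) cos(3*t/2) dt.
Integrating by parts (boundary term plus one more integral), an antiderivative of (t) cos(3*t/2) is 2*t*sin(3*t/2)/3 + 4*cos(3*t/2)/9; evaluating from 0 to 2*pi: ∫_{0}^{2*pi} (t) cos(3*t/2) dt = (-4/9) - (4/9) = -8/9.
Hence a_3 = (1/pi)·(-8/9) = -8/(9*pi).

-8/(9*pi)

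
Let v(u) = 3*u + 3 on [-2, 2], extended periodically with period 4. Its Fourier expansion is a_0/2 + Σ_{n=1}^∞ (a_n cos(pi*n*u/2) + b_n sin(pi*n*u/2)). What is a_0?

a_0 = 1/2 ∫_{-2}^{2} v(u) du = 1/2 · (12) = 6.

6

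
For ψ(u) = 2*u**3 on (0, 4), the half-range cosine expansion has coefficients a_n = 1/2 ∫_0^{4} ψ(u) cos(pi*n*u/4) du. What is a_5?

a_5 = 1/2 ∫_0^{4} (2*u**3) cos(5*pi*u/4) du.
Integrating by parts three times (tabular method), an antiderivative of (2*u**3) cos(5*pi*u/4) is 8*u**3*sin(5*pi*u/4)/(5*pi) + 96*u**2*cos(5*pi*u/4)/(25*pi**2) - 768*u*sin(5*pi*u/4)/(125*pi**3) - 3072*cos(5*pi*u/4)/(625*pi**4); evaluating from 0 to 4: ∫_{0}^{4} (2*u**3) cos(5*pi*u/4) du = (1536*(2 - 25*pi**2)/(625*pi**4)) - (-3072/(625*pi**4)) = 1536*(4 - 25*pi**2)/(625*pi**4).
Hence a_5 = (1/2)·(1536*(4 - 25*pi**2)/(625*pi**4)) = 768*(4 - 25*pi**2)/(625*pi**4).

768*(4 - 25*pi**2)/(625*pi**4)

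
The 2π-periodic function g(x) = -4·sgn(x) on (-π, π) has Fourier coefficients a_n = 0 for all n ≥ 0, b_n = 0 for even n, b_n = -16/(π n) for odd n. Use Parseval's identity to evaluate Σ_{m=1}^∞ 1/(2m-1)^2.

Parseval: Σ b_n^2 = (1/π) ∫_{-π}^{π} g(x)^2 dx = 32.
Only odd n contribute, with b_n^2 = 256/(π^2 n^2), so Σ_{m≥1} 1/(2m-1)^2 = π^2·(32)/256 = pi**2/8.

pi**2/8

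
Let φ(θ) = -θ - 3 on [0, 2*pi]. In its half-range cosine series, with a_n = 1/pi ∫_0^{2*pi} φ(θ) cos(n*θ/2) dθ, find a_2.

0

a_2 = 1/pi ∫_0^{2*pi} (-θ - 3) cos(θ) dθ.
Integrating by parts (boundary term plus one more integral), an antiderivative of (-θ - 3) cos(θ) is -θ*sin(θ) - 3*sin(θ) - cos(θ); evaluating from 0 to 2*pi: ∫_{0}^{2*pi} (-θ - 3) cos(θ) dθ = (-1) - (-1) = 0.
Hence a_2 = (1/pi)·(0) = 0.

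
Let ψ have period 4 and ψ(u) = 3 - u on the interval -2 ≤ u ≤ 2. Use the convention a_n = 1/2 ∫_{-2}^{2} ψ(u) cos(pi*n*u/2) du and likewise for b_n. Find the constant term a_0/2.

a_0 = 1/2 ∫_{-2}^{2} ψ(u) du = 1/2 · (12) = 6.
So the constant term a_0/2 = 3.

3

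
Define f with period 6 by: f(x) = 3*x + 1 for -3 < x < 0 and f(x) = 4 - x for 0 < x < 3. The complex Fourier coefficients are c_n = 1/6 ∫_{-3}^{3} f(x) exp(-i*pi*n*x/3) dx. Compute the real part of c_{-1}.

12/pi**2

Since f is real-valued, Re(c_{-1}) = 1/6 ∫_{-3}^{3} f(x) cos(-pi*x/3) dx = a_{1}/2.
Split the integral at the breakpoints.
Integrating by parts (boundary term plus one more integral), an antiderivative of (3*x + 1) cos(-pi*x/3) is 9*x*sin(pi*x/3)/pi + 3*sin(pi*x/3)/pi + 27*cos(pi*x/3)/pi**2; evaluating from -3 to 0: ∫_{-3}^{0} (3*x + 1) cos(-pi*x/3) dx = (27/pi**2) - (-27/pi**2) = 54/pi**2.
Integrating by parts (boundary term plus one more integral), an antiderivative of (4 - x) cos(-pi*x/3) is -3*x*sin(pi*x/3)/pi + 12*sin(pi*x/3)/pi - 9*cos(pi*x/3)/pi**2; evaluating from 0 to 3: ∫_{0}^{3} (4 - x) cos(-pi*x/3) dx = (9/pi**2) - (-9/pi**2) = 18/pi**2.
So ∫_{-3}^{3} f(x) cos(-pi*x/3) dx = 72/pi**2.
Hence Re(c_{-1}) = (1/6)·(72/pi**2) = 12/pi**2.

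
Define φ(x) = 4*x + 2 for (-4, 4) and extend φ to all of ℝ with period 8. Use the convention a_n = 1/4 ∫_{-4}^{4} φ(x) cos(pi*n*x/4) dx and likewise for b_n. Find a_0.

a_0 = 1/4 ∫_{-4}^{4} φ(x) dx = 1/4 · (16) = 4.

4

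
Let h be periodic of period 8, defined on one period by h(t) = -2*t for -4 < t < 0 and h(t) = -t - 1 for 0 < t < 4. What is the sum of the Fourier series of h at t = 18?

t = 18 differs from t = 2 by 2 full period(s), and the series is 8-periodic.
h is continuous at t = 2 with value -3, so the series converges to -3 there.

-3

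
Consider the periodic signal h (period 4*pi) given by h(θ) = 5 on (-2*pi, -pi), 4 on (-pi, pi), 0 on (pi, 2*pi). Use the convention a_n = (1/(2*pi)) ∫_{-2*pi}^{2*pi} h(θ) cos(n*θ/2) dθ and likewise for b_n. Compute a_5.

a_5 = (1/(2*pi)) ∫_{-2*pi}^{2*pi} h(θ) cos(5*θ/2) dθ.
Split the integral at the breakpoints.
Directly, an antiderivative of (5) cos(5*θ/2) is 2*sin(5*θ/2); evaluating from -2*pi to -pi: ∫_{-2*pi}^{-pi} (5) cos(5*θ/2) dθ = (-2) - (0) = -2.
Directly, an antiderivative of (4) cos(5*θ/2) is 8*sin(5*θ/2)/5; evaluating from -pi to pi: ∫_{-pi}^{pi} (4) cos(5*θ/2) dθ = (8/5) - (-8/5) = 16/5.
∫_{pi}^{2*pi} (0) cos(5*θ/2) dθ = 0.
Summing the pieces and multiplying by (1/(2*pi)) gives a_5 = 3/(5*pi).

3/(5*pi)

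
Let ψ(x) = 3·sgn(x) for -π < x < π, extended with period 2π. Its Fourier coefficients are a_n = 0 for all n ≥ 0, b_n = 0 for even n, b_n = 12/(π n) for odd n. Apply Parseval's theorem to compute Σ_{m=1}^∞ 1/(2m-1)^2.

Parseval: Σ b_n^2 = (1/π) ∫_{-π}^{π} ψ(x)^2 dx = 18.
Only odd n contribute, with b_n^2 = 144/(π^2 n^2), so Σ_{m≥1} 1/(2m-1)^2 = π^2·(18)/144 = pi**2/8.

pi**2/8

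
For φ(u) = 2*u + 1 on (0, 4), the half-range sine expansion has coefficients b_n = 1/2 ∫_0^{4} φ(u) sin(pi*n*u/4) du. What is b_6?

b_6 = 1/2 ∫_0^{4} (2*u + 1) sin(3*pi*u/2) du.
Integrating by parts (boundary term plus one more integral), an antiderivative of (2*u + 1) sin(3*pi*u/2) is -4*u*cos(3*pi*u/2)/(3*pi) + 8*sin(3*pi*u/2)/(9*pi**2) - 2*cos(3*pi*u/2)/(3*pi); evaluating from 0 to 4: ∫_{0}^{4} (2*u + 1) sin(3*pi*u/2) du = (-6/pi) - (-2/(3*pi)) = -16/(3*pi).
Hence b_6 = (1/2)·(-16/(3*pi)) = -8/(3*pi).

-8/(3*pi)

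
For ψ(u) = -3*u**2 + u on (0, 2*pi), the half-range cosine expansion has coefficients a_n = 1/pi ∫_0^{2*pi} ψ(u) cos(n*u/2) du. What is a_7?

a_7 = 1/pi ∫_0^{2*pi} (-3*u**2 + u) cos(7*u/2) du.
Integrating by parts twice (tabular method), an antiderivative of (-3*u**2 + u) cos(7*u/2) is -6*u**2*sin(7*u/2)/7 + 2*u*sin(7*u/2)/7 - 24*u*cos(7*u/2)/49 + 48*sin(7*u/2)/343 + 4*cos(7*u/2)/49; evaluating from 0 to 2*pi: ∫_{0}^{2*pi} (-3*u**2 + u) cos(7*u/2) du = (-4/49 + 48*pi/49) - (4/49) = -8/49 + 48*pi/49.
Hence a_7 = (1/pi)·(-8/49 + 48*pi/49) = 8*(-1 + 6*pi)/(49*pi).

8*(-1 + 6*pi)/(49*pi)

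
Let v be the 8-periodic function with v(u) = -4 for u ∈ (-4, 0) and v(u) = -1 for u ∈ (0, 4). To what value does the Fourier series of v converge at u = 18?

-1

u = 18 differs from u = 2 by 2 full period(s), and the series is 8-periodic.
v is continuous at u = 2 with value -1, so the series converges to -1 there.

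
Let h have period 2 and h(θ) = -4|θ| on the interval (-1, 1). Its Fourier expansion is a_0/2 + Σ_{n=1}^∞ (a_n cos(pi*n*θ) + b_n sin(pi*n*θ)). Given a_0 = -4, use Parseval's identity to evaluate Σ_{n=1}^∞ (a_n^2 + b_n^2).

8/3

Parseval: a_0^2/2 + Σ_{n≥1} (a_n^2+b_n^2) = ∫_{-1}^{1} h(θ)^2 dθ = 32/3.
Subtract a_0^2/2 = 8: Σ (a_n^2+b_n^2) = 8/3.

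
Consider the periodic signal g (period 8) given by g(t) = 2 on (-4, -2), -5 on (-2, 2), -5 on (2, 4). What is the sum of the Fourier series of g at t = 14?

-3/2

t = 14 differs from t = -2 by 2 full period(s), and the series is 8-periodic.
At t = -2 the one-sided limits are g(-2^-) = 2 and g(-2^+) = -5.
By Dirichlet's theorem the series converges to their average, [(2) + (-5)]/2 = -3/2.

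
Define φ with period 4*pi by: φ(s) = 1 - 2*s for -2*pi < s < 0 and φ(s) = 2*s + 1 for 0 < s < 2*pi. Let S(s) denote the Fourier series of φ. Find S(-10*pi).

1 + 4*pi

s = -10*pi differs from s = -2*pi by -2 full period(s), and the series is 4*pi-periodic.
φ is continuous at s = -2*pi with value 1 + 4*pi, so the series converges to 1 + 4*pi there.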